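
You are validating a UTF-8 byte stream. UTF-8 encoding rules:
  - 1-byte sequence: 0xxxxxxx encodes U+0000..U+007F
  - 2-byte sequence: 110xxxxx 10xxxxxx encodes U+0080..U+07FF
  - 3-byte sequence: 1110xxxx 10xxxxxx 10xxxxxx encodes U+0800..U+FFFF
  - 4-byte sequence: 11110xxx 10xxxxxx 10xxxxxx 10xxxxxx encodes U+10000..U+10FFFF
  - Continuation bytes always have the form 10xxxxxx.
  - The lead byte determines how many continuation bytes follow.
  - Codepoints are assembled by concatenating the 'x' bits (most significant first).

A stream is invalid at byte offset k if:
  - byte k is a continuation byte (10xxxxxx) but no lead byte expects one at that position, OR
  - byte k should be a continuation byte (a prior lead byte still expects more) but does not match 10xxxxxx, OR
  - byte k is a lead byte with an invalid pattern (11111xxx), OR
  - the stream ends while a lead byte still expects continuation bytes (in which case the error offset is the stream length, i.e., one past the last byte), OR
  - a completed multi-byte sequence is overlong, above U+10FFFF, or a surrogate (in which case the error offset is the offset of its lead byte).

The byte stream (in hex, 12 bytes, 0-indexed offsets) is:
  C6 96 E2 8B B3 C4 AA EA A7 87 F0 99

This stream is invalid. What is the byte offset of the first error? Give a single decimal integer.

Byte[0]=C6: 2-byte lead, need 1 cont bytes. acc=0x6
Byte[1]=96: continuation. acc=(acc<<6)|0x16=0x196
Completed: cp=U+0196 (starts at byte 0)
Byte[2]=E2: 3-byte lead, need 2 cont bytes. acc=0x2
Byte[3]=8B: continuation. acc=(acc<<6)|0x0B=0x8B
Byte[4]=B3: continuation. acc=(acc<<6)|0x33=0x22F3
Completed: cp=U+22F3 (starts at byte 2)
Byte[5]=C4: 2-byte lead, need 1 cont bytes. acc=0x4
Byte[6]=AA: continuation. acc=(acc<<6)|0x2A=0x12A
Completed: cp=U+012A (starts at byte 5)
Byte[7]=EA: 3-byte lead, need 2 cont bytes. acc=0xA
Byte[8]=A7: continuation. acc=(acc<<6)|0x27=0x2A7
Byte[9]=87: continuation. acc=(acc<<6)|0x07=0xA9C7
Completed: cp=U+A9C7 (starts at byte 7)
Byte[10]=F0: 4-byte lead, need 3 cont bytes. acc=0x0
Byte[11]=99: continuation. acc=(acc<<6)|0x19=0x19
Byte[12]: stream ended, expected continuation. INVALID

Answer: 12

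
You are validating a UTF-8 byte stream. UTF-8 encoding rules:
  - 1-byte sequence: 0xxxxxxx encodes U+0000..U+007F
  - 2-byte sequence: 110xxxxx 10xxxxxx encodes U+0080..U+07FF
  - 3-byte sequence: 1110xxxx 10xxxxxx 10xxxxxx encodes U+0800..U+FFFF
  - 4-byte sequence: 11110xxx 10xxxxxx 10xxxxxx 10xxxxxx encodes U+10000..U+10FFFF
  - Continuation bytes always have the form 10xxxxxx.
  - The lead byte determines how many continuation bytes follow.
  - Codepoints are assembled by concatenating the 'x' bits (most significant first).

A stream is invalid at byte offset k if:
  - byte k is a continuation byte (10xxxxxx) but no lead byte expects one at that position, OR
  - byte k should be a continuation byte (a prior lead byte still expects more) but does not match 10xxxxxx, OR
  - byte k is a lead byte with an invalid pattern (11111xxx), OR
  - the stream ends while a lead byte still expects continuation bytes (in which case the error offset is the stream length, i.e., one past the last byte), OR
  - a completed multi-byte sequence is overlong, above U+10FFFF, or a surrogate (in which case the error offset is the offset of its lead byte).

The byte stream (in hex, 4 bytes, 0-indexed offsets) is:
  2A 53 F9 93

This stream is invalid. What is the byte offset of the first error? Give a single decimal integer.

Byte[0]=2A: 1-byte ASCII. cp=U+002A
Byte[1]=53: 1-byte ASCII. cp=U+0053
Byte[2]=F9: INVALID lead byte (not 0xxx/110x/1110/11110)

Answer: 2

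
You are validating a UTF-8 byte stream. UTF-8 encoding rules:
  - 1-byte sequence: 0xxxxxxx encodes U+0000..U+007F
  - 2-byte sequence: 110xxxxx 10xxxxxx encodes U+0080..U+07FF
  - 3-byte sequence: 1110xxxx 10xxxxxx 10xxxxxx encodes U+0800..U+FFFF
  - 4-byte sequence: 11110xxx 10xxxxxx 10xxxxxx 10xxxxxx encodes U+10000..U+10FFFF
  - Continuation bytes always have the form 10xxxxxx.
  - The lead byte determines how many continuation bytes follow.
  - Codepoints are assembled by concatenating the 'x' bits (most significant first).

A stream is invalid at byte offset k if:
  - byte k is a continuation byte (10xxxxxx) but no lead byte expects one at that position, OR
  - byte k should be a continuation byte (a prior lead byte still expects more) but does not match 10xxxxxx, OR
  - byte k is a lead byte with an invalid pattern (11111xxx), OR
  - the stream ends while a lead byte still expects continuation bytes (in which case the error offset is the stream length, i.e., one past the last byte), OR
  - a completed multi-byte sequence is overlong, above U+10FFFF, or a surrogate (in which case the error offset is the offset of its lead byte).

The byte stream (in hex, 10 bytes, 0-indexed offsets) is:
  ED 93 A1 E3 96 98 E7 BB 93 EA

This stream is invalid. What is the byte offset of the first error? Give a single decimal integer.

Answer: 10

Derivation:
Byte[0]=ED: 3-byte lead, need 2 cont bytes. acc=0xD
Byte[1]=93: continuation. acc=(acc<<6)|0x13=0x353
Byte[2]=A1: continuation. acc=(acc<<6)|0x21=0xD4E1
Completed: cp=U+D4E1 (starts at byte 0)
Byte[3]=E3: 3-byte lead, need 2 cont bytes. acc=0x3
Byte[4]=96: continuation. acc=(acc<<6)|0x16=0xD6
Byte[5]=98: continuation. acc=(acc<<6)|0x18=0x3598
Completed: cp=U+3598 (starts at byte 3)
Byte[6]=E7: 3-byte lead, need 2 cont bytes. acc=0x7
Byte[7]=BB: continuation. acc=(acc<<6)|0x3B=0x1FB
Byte[8]=93: continuation. acc=(acc<<6)|0x13=0x7ED3
Completed: cp=U+7ED3 (starts at byte 6)
Byte[9]=EA: 3-byte lead, need 2 cont bytes. acc=0xA
Byte[10]: stream ended, expected continuation. INVALID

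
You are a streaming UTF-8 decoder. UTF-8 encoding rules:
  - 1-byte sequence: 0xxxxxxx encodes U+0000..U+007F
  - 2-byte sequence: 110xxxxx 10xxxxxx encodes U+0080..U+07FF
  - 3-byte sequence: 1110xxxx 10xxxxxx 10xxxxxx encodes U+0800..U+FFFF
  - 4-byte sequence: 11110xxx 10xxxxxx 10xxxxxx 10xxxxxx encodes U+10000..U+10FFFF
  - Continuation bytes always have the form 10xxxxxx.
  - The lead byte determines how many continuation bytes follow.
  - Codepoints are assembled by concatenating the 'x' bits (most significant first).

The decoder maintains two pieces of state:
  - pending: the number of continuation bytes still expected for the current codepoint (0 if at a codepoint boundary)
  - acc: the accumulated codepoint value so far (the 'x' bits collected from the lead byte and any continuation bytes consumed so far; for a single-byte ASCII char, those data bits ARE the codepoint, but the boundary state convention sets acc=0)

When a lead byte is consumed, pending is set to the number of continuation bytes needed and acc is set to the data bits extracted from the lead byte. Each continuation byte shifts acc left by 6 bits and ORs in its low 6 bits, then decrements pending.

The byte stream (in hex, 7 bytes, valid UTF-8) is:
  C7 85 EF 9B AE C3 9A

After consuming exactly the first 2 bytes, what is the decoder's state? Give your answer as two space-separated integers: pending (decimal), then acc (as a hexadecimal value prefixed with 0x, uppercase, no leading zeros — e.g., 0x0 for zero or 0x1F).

Byte[0]=C7: 2-byte lead. pending=1, acc=0x7
Byte[1]=85: continuation. acc=(acc<<6)|0x05=0x1C5, pending=0

Answer: 0 0x1C5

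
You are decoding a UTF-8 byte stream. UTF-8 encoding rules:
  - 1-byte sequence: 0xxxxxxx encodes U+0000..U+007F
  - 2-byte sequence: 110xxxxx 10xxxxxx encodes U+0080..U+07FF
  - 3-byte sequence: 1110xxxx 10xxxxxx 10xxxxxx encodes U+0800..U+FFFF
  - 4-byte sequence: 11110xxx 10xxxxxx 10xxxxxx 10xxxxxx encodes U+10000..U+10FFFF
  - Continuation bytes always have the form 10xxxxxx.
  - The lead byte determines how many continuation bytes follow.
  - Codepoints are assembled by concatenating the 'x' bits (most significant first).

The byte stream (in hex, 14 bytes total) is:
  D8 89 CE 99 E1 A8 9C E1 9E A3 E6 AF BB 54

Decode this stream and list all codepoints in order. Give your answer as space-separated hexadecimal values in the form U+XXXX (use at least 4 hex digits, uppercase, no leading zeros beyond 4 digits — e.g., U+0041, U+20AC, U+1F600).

Byte[0]=D8: 2-byte lead, need 1 cont bytes. acc=0x18
Byte[1]=89: continuation. acc=(acc<<6)|0x09=0x609
Completed: cp=U+0609 (starts at byte 0)
Byte[2]=CE: 2-byte lead, need 1 cont bytes. acc=0xE
Byte[3]=99: continuation. acc=(acc<<6)|0x19=0x399
Completed: cp=U+0399 (starts at byte 2)
Byte[4]=E1: 3-byte lead, need 2 cont bytes. acc=0x1
Byte[5]=A8: continuation. acc=(acc<<6)|0x28=0x68
Byte[6]=9C: continuation. acc=(acc<<6)|0x1C=0x1A1C
Completed: cp=U+1A1C (starts at byte 4)
Byte[7]=E1: 3-byte lead, need 2 cont bytes. acc=0x1
Byte[8]=9E: continuation. acc=(acc<<6)|0x1E=0x5E
Byte[9]=A3: continuation. acc=(acc<<6)|0x23=0x17A3
Completed: cp=U+17A3 (starts at byte 7)
Byte[10]=E6: 3-byte lead, need 2 cont bytes. acc=0x6
Byte[11]=AF: continuation. acc=(acc<<6)|0x2F=0x1AF
Byte[12]=BB: continuation. acc=(acc<<6)|0x3B=0x6BFB
Completed: cp=U+6BFB (starts at byte 10)
Byte[13]=54: 1-byte ASCII. cp=U+0054

Answer: U+0609 U+0399 U+1A1C U+17A3 U+6BFB U+0054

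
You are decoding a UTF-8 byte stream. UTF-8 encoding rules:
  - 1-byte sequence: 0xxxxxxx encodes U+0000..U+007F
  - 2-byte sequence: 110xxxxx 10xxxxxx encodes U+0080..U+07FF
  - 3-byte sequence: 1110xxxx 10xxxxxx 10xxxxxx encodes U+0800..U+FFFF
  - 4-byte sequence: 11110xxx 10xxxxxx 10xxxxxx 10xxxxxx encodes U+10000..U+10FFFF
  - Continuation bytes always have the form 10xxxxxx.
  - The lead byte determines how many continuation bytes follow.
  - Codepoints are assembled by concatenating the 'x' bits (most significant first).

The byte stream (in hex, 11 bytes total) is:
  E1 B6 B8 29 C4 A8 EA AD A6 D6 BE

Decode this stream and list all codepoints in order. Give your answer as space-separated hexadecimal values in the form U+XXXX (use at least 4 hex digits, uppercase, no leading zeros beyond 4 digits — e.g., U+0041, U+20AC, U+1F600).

Answer: U+1DB8 U+0029 U+0128 U+AB66 U+05BE

Derivation:
Byte[0]=E1: 3-byte lead, need 2 cont bytes. acc=0x1
Byte[1]=B6: continuation. acc=(acc<<6)|0x36=0x76
Byte[2]=B8: continuation. acc=(acc<<6)|0x38=0x1DB8
Completed: cp=U+1DB8 (starts at byte 0)
Byte[3]=29: 1-byte ASCII. cp=U+0029
Byte[4]=C4: 2-byte lead, need 1 cont bytes. acc=0x4
Byte[5]=A8: continuation. acc=(acc<<6)|0x28=0x128
Completed: cp=U+0128 (starts at byte 4)
Byte[6]=EA: 3-byte lead, need 2 cont bytes. acc=0xA
Byte[7]=AD: continuation. acc=(acc<<6)|0x2D=0x2AD
Byte[8]=A6: continuation. acc=(acc<<6)|0x26=0xAB66
Completed: cp=U+AB66 (starts at byte 6)
Byte[9]=D6: 2-byte lead, need 1 cont bytes. acc=0x16
Byte[10]=BE: continuation. acc=(acc<<6)|0x3E=0x5BE
Completed: cp=U+05BE (starts at byte 9)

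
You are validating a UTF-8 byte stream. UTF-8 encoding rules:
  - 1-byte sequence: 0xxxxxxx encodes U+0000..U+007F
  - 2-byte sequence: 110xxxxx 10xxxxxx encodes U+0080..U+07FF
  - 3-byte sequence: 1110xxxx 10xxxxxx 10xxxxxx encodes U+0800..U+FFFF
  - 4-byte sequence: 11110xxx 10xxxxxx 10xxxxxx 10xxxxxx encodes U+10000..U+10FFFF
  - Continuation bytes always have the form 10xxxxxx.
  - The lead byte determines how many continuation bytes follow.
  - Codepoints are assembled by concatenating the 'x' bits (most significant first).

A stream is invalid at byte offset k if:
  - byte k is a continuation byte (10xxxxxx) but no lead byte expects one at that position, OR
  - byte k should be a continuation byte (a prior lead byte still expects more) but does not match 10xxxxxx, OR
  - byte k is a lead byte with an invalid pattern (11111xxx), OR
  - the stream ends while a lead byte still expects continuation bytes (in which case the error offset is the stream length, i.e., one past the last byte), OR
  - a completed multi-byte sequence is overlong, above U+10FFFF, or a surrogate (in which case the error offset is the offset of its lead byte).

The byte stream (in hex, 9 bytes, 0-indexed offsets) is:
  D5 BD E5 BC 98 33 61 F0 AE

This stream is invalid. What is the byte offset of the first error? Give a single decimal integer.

Answer: 9

Derivation:
Byte[0]=D5: 2-byte lead, need 1 cont bytes. acc=0x15
Byte[1]=BD: continuation. acc=(acc<<6)|0x3D=0x57D
Completed: cp=U+057D (starts at byte 0)
Byte[2]=E5: 3-byte lead, need 2 cont bytes. acc=0x5
Byte[3]=BC: continuation. acc=(acc<<6)|0x3C=0x17C
Byte[4]=98: continuation. acc=(acc<<6)|0x18=0x5F18
Completed: cp=U+5F18 (starts at byte 2)
Byte[5]=33: 1-byte ASCII. cp=U+0033
Byte[6]=61: 1-byte ASCII. cp=U+0061
Byte[7]=F0: 4-byte lead, need 3 cont bytes. acc=0x0
Byte[8]=AE: continuation. acc=(acc<<6)|0x2E=0x2E
Byte[9]: stream ended, expected continuation. INVALID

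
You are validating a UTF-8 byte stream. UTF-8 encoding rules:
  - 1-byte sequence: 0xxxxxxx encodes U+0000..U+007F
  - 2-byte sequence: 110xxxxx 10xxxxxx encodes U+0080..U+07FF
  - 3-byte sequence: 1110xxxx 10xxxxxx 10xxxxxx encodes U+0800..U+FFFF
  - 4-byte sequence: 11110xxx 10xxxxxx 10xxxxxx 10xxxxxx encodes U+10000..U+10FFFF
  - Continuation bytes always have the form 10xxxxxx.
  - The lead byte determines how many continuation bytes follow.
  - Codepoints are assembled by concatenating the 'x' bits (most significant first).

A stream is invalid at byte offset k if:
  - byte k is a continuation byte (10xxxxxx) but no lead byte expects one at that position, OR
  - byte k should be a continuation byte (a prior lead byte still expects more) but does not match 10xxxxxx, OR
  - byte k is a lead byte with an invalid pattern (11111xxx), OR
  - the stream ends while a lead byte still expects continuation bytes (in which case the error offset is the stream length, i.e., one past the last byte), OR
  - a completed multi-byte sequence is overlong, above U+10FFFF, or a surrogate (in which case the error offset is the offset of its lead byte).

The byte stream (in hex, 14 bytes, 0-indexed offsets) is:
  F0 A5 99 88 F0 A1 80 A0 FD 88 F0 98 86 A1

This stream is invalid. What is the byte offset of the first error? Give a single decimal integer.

Byte[0]=F0: 4-byte lead, need 3 cont bytes. acc=0x0
Byte[1]=A5: continuation. acc=(acc<<6)|0x25=0x25
Byte[2]=99: continuation. acc=(acc<<6)|0x19=0x959
Byte[3]=88: continuation. acc=(acc<<6)|0x08=0x25648
Completed: cp=U+25648 (starts at byte 0)
Byte[4]=F0: 4-byte lead, need 3 cont bytes. acc=0x0
Byte[5]=A1: continuation. acc=(acc<<6)|0x21=0x21
Byte[6]=80: continuation. acc=(acc<<6)|0x00=0x840
Byte[7]=A0: continuation. acc=(acc<<6)|0x20=0x21020
Completed: cp=U+21020 (starts at byte 4)
Byte[8]=FD: INVALID lead byte (not 0xxx/110x/1110/11110)

Answer: 8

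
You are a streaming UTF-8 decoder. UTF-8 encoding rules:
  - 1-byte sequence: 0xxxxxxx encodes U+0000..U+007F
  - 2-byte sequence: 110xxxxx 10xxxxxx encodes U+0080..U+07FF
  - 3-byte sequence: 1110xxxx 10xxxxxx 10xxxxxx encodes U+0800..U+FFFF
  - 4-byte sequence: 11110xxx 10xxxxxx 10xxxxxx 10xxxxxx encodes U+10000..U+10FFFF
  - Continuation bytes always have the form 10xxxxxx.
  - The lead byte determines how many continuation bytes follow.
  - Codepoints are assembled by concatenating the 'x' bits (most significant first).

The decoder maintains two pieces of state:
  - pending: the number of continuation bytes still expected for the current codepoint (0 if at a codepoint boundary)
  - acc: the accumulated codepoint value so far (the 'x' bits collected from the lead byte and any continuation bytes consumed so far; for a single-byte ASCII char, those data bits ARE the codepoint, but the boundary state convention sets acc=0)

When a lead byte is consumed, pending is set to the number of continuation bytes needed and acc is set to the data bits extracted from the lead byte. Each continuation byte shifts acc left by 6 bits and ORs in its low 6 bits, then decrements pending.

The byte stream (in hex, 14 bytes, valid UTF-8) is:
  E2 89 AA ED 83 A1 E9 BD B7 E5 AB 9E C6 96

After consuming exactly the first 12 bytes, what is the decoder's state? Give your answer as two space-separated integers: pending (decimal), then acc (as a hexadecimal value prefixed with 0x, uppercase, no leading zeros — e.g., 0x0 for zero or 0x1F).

Byte[0]=E2: 3-byte lead. pending=2, acc=0x2
Byte[1]=89: continuation. acc=(acc<<6)|0x09=0x89, pending=1
Byte[2]=AA: continuation. acc=(acc<<6)|0x2A=0x226A, pending=0
Byte[3]=ED: 3-byte lead. pending=2, acc=0xD
Byte[4]=83: continuation. acc=(acc<<6)|0x03=0x343, pending=1
Byte[5]=A1: continuation. acc=(acc<<6)|0x21=0xD0E1, pending=0
Byte[6]=E9: 3-byte lead. pending=2, acc=0x9
Byte[7]=BD: continuation. acc=(acc<<6)|0x3D=0x27D, pending=1
Byte[8]=B7: continuation. acc=(acc<<6)|0x37=0x9F77, pending=0
Byte[9]=E5: 3-byte lead. pending=2, acc=0x5
Byte[10]=AB: continuation. acc=(acc<<6)|0x2B=0x16B, pending=1
Byte[11]=9E: continuation. acc=(acc<<6)|0x1E=0x5ADE, pending=0

Answer: 0 0x5ADE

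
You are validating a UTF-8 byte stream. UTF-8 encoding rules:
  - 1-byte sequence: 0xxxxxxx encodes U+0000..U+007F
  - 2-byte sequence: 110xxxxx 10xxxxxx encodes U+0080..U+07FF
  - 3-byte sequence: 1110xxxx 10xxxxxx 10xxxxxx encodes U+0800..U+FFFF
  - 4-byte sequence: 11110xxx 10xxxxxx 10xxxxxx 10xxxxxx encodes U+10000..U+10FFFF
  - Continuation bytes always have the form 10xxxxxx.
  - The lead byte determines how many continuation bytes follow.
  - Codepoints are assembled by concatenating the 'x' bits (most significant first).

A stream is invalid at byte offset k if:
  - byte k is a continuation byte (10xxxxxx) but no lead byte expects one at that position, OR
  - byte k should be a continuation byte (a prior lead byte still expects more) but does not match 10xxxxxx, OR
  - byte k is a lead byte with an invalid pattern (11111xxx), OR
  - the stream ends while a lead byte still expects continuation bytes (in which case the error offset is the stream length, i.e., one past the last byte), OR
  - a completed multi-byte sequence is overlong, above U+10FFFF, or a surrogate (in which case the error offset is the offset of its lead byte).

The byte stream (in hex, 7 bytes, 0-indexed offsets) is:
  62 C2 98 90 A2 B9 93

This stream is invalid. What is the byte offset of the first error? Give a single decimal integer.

Answer: 3

Derivation:
Byte[0]=62: 1-byte ASCII. cp=U+0062
Byte[1]=C2: 2-byte lead, need 1 cont bytes. acc=0x2
Byte[2]=98: continuation. acc=(acc<<6)|0x18=0x98
Completed: cp=U+0098 (starts at byte 1)
Byte[3]=90: INVALID lead byte (not 0xxx/110x/1110/11110)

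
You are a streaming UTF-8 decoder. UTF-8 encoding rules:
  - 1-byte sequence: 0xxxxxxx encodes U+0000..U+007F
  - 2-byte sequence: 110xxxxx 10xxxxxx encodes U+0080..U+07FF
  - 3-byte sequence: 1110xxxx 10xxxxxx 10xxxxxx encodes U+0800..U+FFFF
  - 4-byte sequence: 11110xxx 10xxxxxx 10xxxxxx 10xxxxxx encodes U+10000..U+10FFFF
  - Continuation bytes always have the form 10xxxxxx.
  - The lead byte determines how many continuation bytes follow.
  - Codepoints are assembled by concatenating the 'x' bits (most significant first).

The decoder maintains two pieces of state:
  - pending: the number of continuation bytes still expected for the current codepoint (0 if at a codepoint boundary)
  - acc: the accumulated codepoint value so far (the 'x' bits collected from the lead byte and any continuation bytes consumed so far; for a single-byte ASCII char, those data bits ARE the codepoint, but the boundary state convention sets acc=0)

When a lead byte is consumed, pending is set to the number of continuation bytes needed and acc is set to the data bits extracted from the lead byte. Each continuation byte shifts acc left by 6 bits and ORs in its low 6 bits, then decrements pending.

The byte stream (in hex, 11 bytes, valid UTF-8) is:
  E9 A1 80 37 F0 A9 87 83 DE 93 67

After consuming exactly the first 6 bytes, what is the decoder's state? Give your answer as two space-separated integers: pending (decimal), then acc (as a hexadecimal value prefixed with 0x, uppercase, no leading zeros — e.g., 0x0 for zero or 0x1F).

Answer: 2 0x29

Derivation:
Byte[0]=E9: 3-byte lead. pending=2, acc=0x9
Byte[1]=A1: continuation. acc=(acc<<6)|0x21=0x261, pending=1
Byte[2]=80: continuation. acc=(acc<<6)|0x00=0x9840, pending=0
Byte[3]=37: 1-byte. pending=0, acc=0x0
Byte[4]=F0: 4-byte lead. pending=3, acc=0x0
Byte[5]=A9: continuation. acc=(acc<<6)|0x29=0x29, pending=2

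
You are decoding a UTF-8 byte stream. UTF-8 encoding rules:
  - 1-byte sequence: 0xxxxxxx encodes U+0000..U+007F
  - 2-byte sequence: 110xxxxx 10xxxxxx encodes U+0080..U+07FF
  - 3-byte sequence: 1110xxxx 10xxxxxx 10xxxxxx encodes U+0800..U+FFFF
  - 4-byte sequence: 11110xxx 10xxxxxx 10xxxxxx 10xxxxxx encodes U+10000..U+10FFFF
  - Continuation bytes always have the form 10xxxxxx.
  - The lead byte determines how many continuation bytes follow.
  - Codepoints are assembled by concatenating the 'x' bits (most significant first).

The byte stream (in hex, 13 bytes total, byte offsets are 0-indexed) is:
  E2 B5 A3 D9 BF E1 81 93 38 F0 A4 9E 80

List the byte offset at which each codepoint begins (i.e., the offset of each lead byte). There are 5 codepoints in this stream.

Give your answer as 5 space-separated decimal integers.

Byte[0]=E2: 3-byte lead, need 2 cont bytes. acc=0x2
Byte[1]=B5: continuation. acc=(acc<<6)|0x35=0xB5
Byte[2]=A3: continuation. acc=(acc<<6)|0x23=0x2D63
Completed: cp=U+2D63 (starts at byte 0)
Byte[3]=D9: 2-byte lead, need 1 cont bytes. acc=0x19
Byte[4]=BF: continuation. acc=(acc<<6)|0x3F=0x67F
Completed: cp=U+067F (starts at byte 3)
Byte[5]=E1: 3-byte lead, need 2 cont bytes. acc=0x1
Byte[6]=81: continuation. acc=(acc<<6)|0x01=0x41
Byte[7]=93: continuation. acc=(acc<<6)|0x13=0x1053
Completed: cp=U+1053 (starts at byte 5)
Byte[8]=38: 1-byte ASCII. cp=U+0038
Byte[9]=F0: 4-byte lead, need 3 cont bytes. acc=0x0
Byte[10]=A4: continuation. acc=(acc<<6)|0x24=0x24
Byte[11]=9E: continuation. acc=(acc<<6)|0x1E=0x91E
Byte[12]=80: continuation. acc=(acc<<6)|0x00=0x24780
Completed: cp=U+24780 (starts at byte 9)

Answer: 0 3 5 8 9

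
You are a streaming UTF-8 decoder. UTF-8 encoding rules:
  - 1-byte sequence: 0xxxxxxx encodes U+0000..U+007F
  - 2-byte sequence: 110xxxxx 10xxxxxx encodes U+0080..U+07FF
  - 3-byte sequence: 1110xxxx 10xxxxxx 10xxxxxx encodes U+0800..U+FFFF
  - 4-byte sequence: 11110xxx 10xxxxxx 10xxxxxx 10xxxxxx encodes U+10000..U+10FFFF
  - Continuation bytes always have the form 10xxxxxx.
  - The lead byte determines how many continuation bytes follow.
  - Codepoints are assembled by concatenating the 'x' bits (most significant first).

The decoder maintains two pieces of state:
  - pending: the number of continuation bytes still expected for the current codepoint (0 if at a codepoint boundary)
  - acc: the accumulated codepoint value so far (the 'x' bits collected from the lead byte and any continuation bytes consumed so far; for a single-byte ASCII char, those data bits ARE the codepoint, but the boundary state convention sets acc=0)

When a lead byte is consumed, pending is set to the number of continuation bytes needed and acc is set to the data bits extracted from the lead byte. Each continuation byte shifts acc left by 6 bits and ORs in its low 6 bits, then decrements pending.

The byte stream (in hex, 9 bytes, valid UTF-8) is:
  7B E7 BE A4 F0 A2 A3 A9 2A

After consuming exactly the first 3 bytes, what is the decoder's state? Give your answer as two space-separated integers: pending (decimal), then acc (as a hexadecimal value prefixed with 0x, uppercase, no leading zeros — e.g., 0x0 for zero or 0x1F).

Byte[0]=7B: 1-byte. pending=0, acc=0x0
Byte[1]=E7: 3-byte lead. pending=2, acc=0x7
Byte[2]=BE: continuation. acc=(acc<<6)|0x3E=0x1FE, pending=1

Answer: 1 0x1FE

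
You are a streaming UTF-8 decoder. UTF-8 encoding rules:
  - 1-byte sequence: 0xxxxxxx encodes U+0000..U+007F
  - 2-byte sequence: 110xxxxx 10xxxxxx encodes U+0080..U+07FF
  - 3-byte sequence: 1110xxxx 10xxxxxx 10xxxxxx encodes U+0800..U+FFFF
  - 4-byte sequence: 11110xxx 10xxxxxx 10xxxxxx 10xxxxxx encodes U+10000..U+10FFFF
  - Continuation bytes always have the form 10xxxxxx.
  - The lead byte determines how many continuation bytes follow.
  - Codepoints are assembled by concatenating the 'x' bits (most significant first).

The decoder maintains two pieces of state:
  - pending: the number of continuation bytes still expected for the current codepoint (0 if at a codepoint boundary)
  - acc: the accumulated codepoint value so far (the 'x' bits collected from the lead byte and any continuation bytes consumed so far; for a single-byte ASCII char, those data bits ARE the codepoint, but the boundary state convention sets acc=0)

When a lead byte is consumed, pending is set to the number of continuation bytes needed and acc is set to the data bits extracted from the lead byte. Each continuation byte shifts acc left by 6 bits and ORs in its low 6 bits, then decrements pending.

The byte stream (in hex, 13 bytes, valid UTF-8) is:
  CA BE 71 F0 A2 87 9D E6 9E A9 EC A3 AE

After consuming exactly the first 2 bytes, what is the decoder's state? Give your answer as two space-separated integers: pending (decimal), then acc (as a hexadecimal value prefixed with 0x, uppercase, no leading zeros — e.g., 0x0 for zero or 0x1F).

Answer: 0 0x2BE

Derivation:
Byte[0]=CA: 2-byte lead. pending=1, acc=0xA
Byte[1]=BE: continuation. acc=(acc<<6)|0x3E=0x2BE, pending=0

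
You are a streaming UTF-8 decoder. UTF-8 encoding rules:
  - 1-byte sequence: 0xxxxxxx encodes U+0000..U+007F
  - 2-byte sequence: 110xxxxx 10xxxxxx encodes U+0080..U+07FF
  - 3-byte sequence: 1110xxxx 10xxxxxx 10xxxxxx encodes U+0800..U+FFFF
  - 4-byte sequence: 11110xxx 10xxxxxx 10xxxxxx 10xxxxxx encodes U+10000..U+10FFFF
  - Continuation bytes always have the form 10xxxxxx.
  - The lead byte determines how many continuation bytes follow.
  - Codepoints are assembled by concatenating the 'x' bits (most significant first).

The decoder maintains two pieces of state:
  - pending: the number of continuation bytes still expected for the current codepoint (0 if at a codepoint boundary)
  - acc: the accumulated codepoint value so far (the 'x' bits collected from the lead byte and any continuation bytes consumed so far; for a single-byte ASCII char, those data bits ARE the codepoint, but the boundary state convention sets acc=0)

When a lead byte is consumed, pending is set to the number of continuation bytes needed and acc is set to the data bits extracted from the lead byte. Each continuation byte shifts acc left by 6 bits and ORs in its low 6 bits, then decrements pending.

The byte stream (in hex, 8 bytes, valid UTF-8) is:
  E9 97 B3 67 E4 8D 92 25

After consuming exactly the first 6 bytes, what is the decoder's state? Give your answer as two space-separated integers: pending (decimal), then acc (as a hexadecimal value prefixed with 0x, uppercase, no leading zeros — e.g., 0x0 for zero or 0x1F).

Byte[0]=E9: 3-byte lead. pending=2, acc=0x9
Byte[1]=97: continuation. acc=(acc<<6)|0x17=0x257, pending=1
Byte[2]=B3: continuation. acc=(acc<<6)|0x33=0x95F3, pending=0
Byte[3]=67: 1-byte. pending=0, acc=0x0
Byte[4]=E4: 3-byte lead. pending=2, acc=0x4
Byte[5]=8D: continuation. acc=(acc<<6)|0x0D=0x10D, pending=1

Answer: 1 0x10D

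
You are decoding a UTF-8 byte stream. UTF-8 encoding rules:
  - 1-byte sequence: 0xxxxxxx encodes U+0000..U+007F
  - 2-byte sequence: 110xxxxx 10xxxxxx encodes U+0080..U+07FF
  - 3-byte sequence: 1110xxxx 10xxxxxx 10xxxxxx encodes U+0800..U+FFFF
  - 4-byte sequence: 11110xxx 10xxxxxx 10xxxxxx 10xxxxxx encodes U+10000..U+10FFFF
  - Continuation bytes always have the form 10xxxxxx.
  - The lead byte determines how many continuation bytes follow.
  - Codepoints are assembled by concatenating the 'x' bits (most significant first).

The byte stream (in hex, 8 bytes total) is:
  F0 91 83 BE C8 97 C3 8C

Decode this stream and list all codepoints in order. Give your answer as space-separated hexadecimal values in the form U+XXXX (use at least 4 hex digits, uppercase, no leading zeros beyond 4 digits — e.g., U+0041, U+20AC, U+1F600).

Answer: U+110FE U+0217 U+00CC

Derivation:
Byte[0]=F0: 4-byte lead, need 3 cont bytes. acc=0x0
Byte[1]=91: continuation. acc=(acc<<6)|0x11=0x11
Byte[2]=83: continuation. acc=(acc<<6)|0x03=0x443
Byte[3]=BE: continuation. acc=(acc<<6)|0x3E=0x110FE
Completed: cp=U+110FE (starts at byte 0)
Byte[4]=C8: 2-byte lead, need 1 cont bytes. acc=0x8
Byte[5]=97: continuation. acc=(acc<<6)|0x17=0x217
Completed: cp=U+0217 (starts at byte 4)
Byte[6]=C3: 2-byte lead, need 1 cont bytes. acc=0x3
Byte[7]=8C: continuation. acc=(acc<<6)|0x0C=0xCC
Completed: cp=U+00CC (starts at byte 6)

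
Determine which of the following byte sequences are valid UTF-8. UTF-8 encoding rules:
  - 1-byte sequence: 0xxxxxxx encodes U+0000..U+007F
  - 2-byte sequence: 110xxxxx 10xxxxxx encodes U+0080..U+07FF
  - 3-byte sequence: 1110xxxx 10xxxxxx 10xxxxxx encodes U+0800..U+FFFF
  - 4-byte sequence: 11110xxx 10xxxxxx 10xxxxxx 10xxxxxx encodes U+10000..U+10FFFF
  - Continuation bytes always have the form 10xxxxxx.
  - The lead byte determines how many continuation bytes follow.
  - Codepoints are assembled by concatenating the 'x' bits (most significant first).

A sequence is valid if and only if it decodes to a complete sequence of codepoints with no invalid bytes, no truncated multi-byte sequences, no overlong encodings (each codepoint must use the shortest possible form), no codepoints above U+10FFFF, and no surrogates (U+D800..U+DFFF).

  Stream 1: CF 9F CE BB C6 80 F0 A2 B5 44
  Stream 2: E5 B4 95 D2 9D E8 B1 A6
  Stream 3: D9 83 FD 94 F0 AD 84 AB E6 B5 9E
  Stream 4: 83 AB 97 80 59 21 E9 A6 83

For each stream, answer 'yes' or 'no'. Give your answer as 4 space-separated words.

Stream 1: error at byte offset 9. INVALID
Stream 2: decodes cleanly. VALID
Stream 3: error at byte offset 2. INVALID
Stream 4: error at byte offset 0. INVALID

Answer: no yes no no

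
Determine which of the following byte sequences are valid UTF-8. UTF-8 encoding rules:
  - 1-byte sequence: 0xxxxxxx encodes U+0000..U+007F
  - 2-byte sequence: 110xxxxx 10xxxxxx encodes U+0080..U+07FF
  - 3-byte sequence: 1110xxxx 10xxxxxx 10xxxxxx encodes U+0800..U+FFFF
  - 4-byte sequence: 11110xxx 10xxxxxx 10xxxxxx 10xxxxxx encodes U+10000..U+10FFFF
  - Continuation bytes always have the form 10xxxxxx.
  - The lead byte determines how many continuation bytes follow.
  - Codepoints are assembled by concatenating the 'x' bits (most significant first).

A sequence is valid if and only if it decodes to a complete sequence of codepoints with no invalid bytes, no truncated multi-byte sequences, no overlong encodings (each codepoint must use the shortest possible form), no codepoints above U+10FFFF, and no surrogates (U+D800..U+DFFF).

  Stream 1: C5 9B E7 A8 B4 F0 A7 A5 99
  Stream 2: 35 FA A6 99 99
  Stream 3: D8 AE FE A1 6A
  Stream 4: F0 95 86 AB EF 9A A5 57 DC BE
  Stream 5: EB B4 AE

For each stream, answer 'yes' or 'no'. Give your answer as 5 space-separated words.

Stream 1: decodes cleanly. VALID
Stream 2: error at byte offset 1. INVALID
Stream 3: error at byte offset 2. INVALID
Stream 4: decodes cleanly. VALID
Stream 5: decodes cleanly. VALID

Answer: yes no no yes yes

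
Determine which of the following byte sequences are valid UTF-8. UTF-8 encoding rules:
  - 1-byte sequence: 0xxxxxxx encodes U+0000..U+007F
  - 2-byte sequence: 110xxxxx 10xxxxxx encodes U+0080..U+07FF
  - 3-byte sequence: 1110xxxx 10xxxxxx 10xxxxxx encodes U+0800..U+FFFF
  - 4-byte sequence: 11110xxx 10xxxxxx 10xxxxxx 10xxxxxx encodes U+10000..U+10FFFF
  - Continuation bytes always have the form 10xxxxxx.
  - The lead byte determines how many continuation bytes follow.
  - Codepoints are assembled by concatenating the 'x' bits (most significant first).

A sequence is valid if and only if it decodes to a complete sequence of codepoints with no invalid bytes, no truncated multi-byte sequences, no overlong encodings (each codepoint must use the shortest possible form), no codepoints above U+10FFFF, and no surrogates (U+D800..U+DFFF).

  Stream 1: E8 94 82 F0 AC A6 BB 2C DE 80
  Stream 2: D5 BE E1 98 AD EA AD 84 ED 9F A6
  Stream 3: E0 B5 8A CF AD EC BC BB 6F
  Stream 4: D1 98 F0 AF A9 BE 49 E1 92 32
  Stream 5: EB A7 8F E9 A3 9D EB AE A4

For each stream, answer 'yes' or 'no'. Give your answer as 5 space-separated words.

Stream 1: decodes cleanly. VALID
Stream 2: decodes cleanly. VALID
Stream 3: decodes cleanly. VALID
Stream 4: error at byte offset 9. INVALID
Stream 5: decodes cleanly. VALID

Answer: yes yes yes no yes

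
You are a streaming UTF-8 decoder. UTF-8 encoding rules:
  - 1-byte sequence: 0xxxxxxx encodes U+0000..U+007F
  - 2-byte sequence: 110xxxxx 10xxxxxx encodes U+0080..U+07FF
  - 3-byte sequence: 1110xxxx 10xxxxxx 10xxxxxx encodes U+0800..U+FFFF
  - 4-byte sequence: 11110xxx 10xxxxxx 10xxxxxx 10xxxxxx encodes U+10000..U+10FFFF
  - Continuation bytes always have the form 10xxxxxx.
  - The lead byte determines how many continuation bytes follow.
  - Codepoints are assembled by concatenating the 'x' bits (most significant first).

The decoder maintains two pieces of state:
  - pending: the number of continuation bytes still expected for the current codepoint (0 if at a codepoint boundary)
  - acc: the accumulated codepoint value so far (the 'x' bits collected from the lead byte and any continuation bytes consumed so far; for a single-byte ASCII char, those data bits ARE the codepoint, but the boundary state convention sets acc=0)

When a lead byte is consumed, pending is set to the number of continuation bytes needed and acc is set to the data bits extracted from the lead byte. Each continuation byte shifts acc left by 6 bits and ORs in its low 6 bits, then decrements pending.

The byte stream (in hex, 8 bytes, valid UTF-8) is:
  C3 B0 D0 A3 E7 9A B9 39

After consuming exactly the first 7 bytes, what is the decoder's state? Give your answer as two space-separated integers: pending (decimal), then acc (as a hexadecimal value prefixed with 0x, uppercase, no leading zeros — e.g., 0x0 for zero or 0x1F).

Byte[0]=C3: 2-byte lead. pending=1, acc=0x3
Byte[1]=B0: continuation. acc=(acc<<6)|0x30=0xF0, pending=0
Byte[2]=D0: 2-byte lead. pending=1, acc=0x10
Byte[3]=A3: continuation. acc=(acc<<6)|0x23=0x423, pending=0
Byte[4]=E7: 3-byte lead. pending=2, acc=0x7
Byte[5]=9A: continuation. acc=(acc<<6)|0x1A=0x1DA, pending=1
Byte[6]=B9: continuation. acc=(acc<<6)|0x39=0x76B9, pending=0

Answer: 0 0x76B9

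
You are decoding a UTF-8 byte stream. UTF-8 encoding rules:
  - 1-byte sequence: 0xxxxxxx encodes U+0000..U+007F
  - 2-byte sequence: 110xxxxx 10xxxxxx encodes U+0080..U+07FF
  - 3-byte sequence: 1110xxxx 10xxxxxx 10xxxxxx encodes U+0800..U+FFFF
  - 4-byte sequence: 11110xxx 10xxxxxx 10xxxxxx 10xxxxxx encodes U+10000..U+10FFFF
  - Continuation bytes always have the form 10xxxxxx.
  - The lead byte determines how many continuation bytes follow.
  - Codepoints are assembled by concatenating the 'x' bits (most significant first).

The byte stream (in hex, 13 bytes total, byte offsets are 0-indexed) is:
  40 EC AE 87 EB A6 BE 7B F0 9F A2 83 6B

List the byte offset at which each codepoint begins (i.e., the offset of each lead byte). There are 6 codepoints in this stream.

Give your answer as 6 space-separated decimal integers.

Byte[0]=40: 1-byte ASCII. cp=U+0040
Byte[1]=EC: 3-byte lead, need 2 cont bytes. acc=0xC
Byte[2]=AE: continuation. acc=(acc<<6)|0x2E=0x32E
Byte[3]=87: continuation. acc=(acc<<6)|0x07=0xCB87
Completed: cp=U+CB87 (starts at byte 1)
Byte[4]=EB: 3-byte lead, need 2 cont bytes. acc=0xB
Byte[5]=A6: continuation. acc=(acc<<6)|0x26=0x2E6
Byte[6]=BE: continuation. acc=(acc<<6)|0x3E=0xB9BE
Completed: cp=U+B9BE (starts at byte 4)
Byte[7]=7B: 1-byte ASCII. cp=U+007B
Byte[8]=F0: 4-byte lead, need 3 cont bytes. acc=0x0
Byte[9]=9F: continuation. acc=(acc<<6)|0x1F=0x1F
Byte[10]=A2: continuation. acc=(acc<<6)|0x22=0x7E2
Byte[11]=83: continuation. acc=(acc<<6)|0x03=0x1F883
Completed: cp=U+1F883 (starts at byte 8)
Byte[12]=6B: 1-byte ASCII. cp=U+006B

Answer: 0 1 4 7 8 12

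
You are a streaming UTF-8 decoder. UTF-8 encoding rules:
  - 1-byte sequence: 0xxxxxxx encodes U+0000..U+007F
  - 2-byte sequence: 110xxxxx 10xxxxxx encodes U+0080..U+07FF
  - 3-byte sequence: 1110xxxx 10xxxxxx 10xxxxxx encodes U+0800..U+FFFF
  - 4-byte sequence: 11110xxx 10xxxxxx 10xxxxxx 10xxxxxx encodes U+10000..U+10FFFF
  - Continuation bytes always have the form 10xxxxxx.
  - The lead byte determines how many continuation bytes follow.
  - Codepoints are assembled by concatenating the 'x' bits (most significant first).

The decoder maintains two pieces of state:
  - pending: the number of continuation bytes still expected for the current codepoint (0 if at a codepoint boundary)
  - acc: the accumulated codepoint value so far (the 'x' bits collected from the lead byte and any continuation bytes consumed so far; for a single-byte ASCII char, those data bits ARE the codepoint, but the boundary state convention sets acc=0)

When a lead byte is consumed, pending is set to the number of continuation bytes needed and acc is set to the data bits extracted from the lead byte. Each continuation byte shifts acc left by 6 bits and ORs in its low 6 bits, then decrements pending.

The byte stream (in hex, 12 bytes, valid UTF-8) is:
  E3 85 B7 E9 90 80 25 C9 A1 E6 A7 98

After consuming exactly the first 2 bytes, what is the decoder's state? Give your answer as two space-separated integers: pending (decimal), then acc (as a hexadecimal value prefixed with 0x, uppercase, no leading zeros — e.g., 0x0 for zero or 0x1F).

Answer: 1 0xC5

Derivation:
Byte[0]=E3: 3-byte lead. pending=2, acc=0x3
Byte[1]=85: continuation. acc=(acc<<6)|0x05=0xC5, pending=1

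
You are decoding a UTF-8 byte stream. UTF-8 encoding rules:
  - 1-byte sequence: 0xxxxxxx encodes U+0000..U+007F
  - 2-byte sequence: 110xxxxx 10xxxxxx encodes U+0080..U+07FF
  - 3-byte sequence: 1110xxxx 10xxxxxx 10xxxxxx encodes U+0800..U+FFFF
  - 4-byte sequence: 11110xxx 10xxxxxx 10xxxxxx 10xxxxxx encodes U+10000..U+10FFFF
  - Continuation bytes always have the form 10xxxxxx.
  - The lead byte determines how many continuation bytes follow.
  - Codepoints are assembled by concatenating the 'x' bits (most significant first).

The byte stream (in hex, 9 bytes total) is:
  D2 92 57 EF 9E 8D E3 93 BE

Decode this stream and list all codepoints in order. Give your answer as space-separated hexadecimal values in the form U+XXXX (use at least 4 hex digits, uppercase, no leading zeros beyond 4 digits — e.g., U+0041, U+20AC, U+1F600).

Answer: U+0492 U+0057 U+F78D U+34FE

Derivation:
Byte[0]=D2: 2-byte lead, need 1 cont bytes. acc=0x12
Byte[1]=92: continuation. acc=(acc<<6)|0x12=0x492
Completed: cp=U+0492 (starts at byte 0)
Byte[2]=57: 1-byte ASCII. cp=U+0057
Byte[3]=EF: 3-byte lead, need 2 cont bytes. acc=0xF
Byte[4]=9E: continuation. acc=(acc<<6)|0x1E=0x3DE
Byte[5]=8D: continuation. acc=(acc<<6)|0x0D=0xF78D
Completed: cp=U+F78D (starts at byte 3)
Byte[6]=E3: 3-byte lead, need 2 cont bytes. acc=0x3
Byte[7]=93: continuation. acc=(acc<<6)|0x13=0xD3
Byte[8]=BE: continuation. acc=(acc<<6)|0x3E=0x34FE
Completed: cp=U+34FE (starts at byte 6)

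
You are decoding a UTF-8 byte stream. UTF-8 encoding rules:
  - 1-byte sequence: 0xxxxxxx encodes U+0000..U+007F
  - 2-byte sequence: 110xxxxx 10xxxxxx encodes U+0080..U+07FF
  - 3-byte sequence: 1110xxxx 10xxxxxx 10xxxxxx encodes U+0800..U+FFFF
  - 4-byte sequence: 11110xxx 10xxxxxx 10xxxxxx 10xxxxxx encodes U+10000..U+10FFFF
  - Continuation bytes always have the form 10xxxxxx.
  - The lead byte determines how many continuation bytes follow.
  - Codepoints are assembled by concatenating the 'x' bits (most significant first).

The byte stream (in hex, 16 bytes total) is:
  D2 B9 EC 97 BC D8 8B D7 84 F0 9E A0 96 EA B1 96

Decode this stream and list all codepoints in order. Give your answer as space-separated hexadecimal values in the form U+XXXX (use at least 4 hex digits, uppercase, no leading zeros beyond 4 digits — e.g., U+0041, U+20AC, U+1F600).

Byte[0]=D2: 2-byte lead, need 1 cont bytes. acc=0x12
Byte[1]=B9: continuation. acc=(acc<<6)|0x39=0x4B9
Completed: cp=U+04B9 (starts at byte 0)
Byte[2]=EC: 3-byte lead, need 2 cont bytes. acc=0xC
Byte[3]=97: continuation. acc=(acc<<6)|0x17=0x317
Byte[4]=BC: continuation. acc=(acc<<6)|0x3C=0xC5FC
Completed: cp=U+C5FC (starts at byte 2)
Byte[5]=D8: 2-byte lead, need 1 cont bytes. acc=0x18
Byte[6]=8B: continuation. acc=(acc<<6)|0x0B=0x60B
Completed: cp=U+060B (starts at byte 5)
Byte[7]=D7: 2-byte lead, need 1 cont bytes. acc=0x17
Byte[8]=84: continuation. acc=(acc<<6)|0x04=0x5C4
Completed: cp=U+05C4 (starts at byte 7)
Byte[9]=F0: 4-byte lead, need 3 cont bytes. acc=0x0
Byte[10]=9E: continuation. acc=(acc<<6)|0x1E=0x1E
Byte[11]=A0: continuation. acc=(acc<<6)|0x20=0x7A0
Byte[12]=96: continuation. acc=(acc<<6)|0x16=0x1E816
Completed: cp=U+1E816 (starts at byte 9)
Byte[13]=EA: 3-byte lead, need 2 cont bytes. acc=0xA
Byte[14]=B1: continuation. acc=(acc<<6)|0x31=0x2B1
Byte[15]=96: continuation. acc=(acc<<6)|0x16=0xAC56
Completed: cp=U+AC56 (starts at byte 13)

Answer: U+04B9 U+C5FC U+060B U+05C4 U+1E816 U+AC56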